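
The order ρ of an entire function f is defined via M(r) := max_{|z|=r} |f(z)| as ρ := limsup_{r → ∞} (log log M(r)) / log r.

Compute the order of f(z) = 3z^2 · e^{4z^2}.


M(r) = max_{|z|=r} |3|·|z|^2·|e^{4z^2}| = 3·r^2 · e^{4r^2} (the factors attain their maxima compatibly on |z|=r). Then log M(r) = log 3 + 2·log r + 4r^2, dominated by the last term, so log log M(r) ~ 2·log r. The polynomial factor 3z^2 contributes only a log r term and does not affect the order. ρ = 2.
Therefore ρ = 2.

Order ρ = 2.


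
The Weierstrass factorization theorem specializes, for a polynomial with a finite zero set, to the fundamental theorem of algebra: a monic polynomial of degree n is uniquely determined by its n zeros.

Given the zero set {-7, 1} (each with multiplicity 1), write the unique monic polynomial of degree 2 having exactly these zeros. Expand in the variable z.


The polynomial is p(z) = ∏_{α ∈ S} (z − α), where S = {-7, 1}.
Expanding the product yields: p(z) = z^2 + 6·z -7.
The resulting polynomial has degree 2 and real coefficients as required.

p(z) = z^2 + 6·z -7.


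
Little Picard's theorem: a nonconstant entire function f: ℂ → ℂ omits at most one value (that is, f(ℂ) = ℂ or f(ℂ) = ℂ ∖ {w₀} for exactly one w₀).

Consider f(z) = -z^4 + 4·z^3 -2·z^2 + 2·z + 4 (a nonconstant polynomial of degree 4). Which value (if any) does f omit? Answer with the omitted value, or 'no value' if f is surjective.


Little Picard bounds the complement of f(ℂ) to at most one point.
For every w ∈ ℂ, the equation p(z) − w = 0 is a nonconstant polynomial in z and hence has at least one root by the fundamental theorem of algebra. So p is surjective onto ℂ, omitting no value.

Omitted value: no value.


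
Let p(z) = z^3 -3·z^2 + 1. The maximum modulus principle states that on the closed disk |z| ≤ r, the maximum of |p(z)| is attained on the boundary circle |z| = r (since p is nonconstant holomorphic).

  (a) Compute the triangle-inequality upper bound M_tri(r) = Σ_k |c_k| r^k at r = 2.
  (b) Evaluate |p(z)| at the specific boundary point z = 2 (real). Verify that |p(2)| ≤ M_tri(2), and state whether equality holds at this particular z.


Coefficients: c_0 = 1, c_1 = 0, c_2 = -3, c_3 = 1. Radius r = 2.
Part (a). Triangle bound: M_tri(r) = Σ_k |c_k| r^k
  = |1|·2^0 + |0|·2^1 + |-3|·2^2 + |1|·2^3
  = 1 + 0 + 12 + 8 = 21.
This bounds M(r) := max_{|z|=r} |p(z)| from above; equality holds iff all terms c_k z^k can be made to align in phase at a single z on |z|=r.
Part (b). At z = 2 (real, on the circle |z| = r):
  p(2) = (1)·2^0 + (0)·2^1 + (-3)·2^2 + (1)·2^3 = -3.
  |p(2)| = 3.
Check: |p(2)| = 3 ≤ 21 = M_tri(2). ✓ Equality does not hold at z = 2 (the coefficients have mixed signs, so the terms do not all align in phase there).

M_tri(2) = 21; |p(2)| = 3; equality at z=2: no.


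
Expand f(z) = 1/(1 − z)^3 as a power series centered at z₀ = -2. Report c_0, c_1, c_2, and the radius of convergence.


Let w = z − z₀, so z = z₀ + w.
Then 1 − z = 1 − (z₀ + w) = (1 − z₀) − w = 3 − w.
f(z) = 1/(3 − w)^3 = (1/(3)^3) · (1 − w/(3))^{−3}.
By the binomial series (1−u)^{−3} = Σ_{n≥0} C(n+2, 2) u^n for |u|<1, with u = w/(3):
  c_n = C(n+2, 2) / (3)^(n+3).
  c_0 = 1/(3)^3 = 1/27.
  c_1 = 3/(3)^4 = 1/27.
  c_2 = 6/(3)^5 = 2/81.
The series is valid for |w/d| < 1, i.e. |z − z₀| < |d|.
Radius of convergence: R = |1 − z₀| = |3| = 3 (distance from z₀ to the singularity z = 1).

c_0 = 1/27, c_1 = 1/27, c_2 = 2/81; R = 3.


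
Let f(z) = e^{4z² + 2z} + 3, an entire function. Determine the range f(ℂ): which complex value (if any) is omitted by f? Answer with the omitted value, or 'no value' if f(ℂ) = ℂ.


Little Picard bounds the complement of f(ℂ) to at most one point.
The exponent g(z) = 4z² + 2z is a nonconstant polynomial, hence surjective onto ℂ. So e^{g(z)} takes every value in {e^w : w ∈ ℂ} = ℂ ∖ {0}. Adding 3 shifts the range to ℂ ∖ {3}. f omits exactly 3.

Omitted value: 3.


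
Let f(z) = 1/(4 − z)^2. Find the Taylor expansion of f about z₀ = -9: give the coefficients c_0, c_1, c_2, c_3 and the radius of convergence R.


Let w = z − z₀, so z = z₀ + w.
Then 4 − z = 4 − (z₀ + w) = (4 − z₀) − w = 13 − w.
f(z) = 1/(13 − w)^2 = (1/(13)^2) · (1 − w/(13))^{−2}.
By the binomial series (1−u)^{−2} = Σ_{n≥0} C(n+1, 1) u^n for |u|<1, with u = w/(13):
  c_n = C(n+1, 1) / (13)^(n+2).
  c_0 = 1/(13)^2 = 1/169.
  c_1 = 2/(13)^3 = 2/2197.
  c_2 = 3/(13)^4 = 3/28561.
  c_3 = 4/(13)^5 = 4/371293.
The series is valid for |w/d| < 1, i.e. |z − z₀| < |d|.
Radius of convergence: R = |4 − z₀| = |13| = 13 (distance from z₀ to the singularity z = 4).

c_0 = 1/169, c_1 = 2/2197, c_2 = 3/28561, c_3 = 4/371293; R = 13.


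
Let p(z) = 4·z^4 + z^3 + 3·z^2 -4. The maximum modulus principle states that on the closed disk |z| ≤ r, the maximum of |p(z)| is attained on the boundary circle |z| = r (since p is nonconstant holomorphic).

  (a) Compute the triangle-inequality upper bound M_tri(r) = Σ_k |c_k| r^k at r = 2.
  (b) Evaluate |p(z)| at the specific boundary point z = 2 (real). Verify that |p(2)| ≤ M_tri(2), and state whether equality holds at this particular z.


Coefficients: c_0 = -4, c_1 = 0, c_2 = 3, c_3 = 1, c_4 = 4. Radius r = 2.
Part (a). Triangle bound: M_tri(r) = Σ_k |c_k| r^k
  = |-4|·2^0 + |0|·2^1 + |3|·2^2 + |1|·2^3 + |4|·2^4
  = 4 + 0 + 12 + 8 + 64 = 88.
This bounds M(r) := max_{|z|=r} |p(z)| from above; equality holds iff all terms c_k z^k can be made to align in phase at a single z on |z|=r.
Part (b). At z = 2 (real, on the circle |z| = r):
  p(2) = (-4)·2^0 + (0)·2^1 + (3)·2^2 + (1)·2^3 + (4)·2^4 = 80.
  |p(2)| = 80.
Check: |p(2)| = 80 ≤ 88 = M_tri(2). ✓ Equality does not hold at z = 2 (the coefficients have mixed signs, so the terms do not all align in phase there).

M_tri(2) = 88; |p(2)| = 80; equality at z=2: no.


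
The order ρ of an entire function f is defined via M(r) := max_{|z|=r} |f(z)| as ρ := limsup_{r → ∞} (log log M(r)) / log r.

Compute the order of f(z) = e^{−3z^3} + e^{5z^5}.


Each summand is entire of order 3 and 5 respectively (as in the single-exponential case). The order of a sum is at most the max of the orders, so ρ ≤ 5. For the lower bound: on |z|=r choose arg z so that 5z^5 is real positive; then |e^{5z^5}| = e^{5r^5} while |e^{-3z^3}| ≤ e^{3r^3} = o(e^{5r^5}). So |f| ≥ e^{5r^5}(1 − o(1)) and ρ ≥ 5. Hence ρ = max(3, 5) = 5.
Therefore ρ = 5.

Order ρ = 5.


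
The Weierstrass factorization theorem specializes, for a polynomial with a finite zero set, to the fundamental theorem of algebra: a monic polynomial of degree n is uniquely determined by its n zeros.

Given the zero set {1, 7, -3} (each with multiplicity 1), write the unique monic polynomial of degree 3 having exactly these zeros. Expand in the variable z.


The polynomial is p(z) = ∏_{α ∈ S} (z − α), where S = {1, 7, -3}.
Expanding the product yields: p(z) = z^3 -5·z^2 -17·z + 21.
The resulting polynomial has degree 3 and real coefficients as required.

p(z) = z^3 -5·z^2 -17·z + 21.


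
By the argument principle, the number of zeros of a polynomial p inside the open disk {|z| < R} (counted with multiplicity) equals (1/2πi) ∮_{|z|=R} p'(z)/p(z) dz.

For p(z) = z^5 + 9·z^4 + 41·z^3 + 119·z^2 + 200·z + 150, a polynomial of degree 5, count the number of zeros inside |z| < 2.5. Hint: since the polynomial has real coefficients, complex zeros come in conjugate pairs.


The zeros of p are: (-2 + 1i), (-2 - 1i), (-1 + 3i), (-1 - 3i), -3.
Their magnitudes are: 2.236, 2.236, 3.162, 3.162, 3.
Zeros with |z| < R = 2.5: (-2 + 1i), (-2 - 1i).
Count = 2.
By the argument principle, (1/2πi) ∮_{|z|=R} p'(z)/p(z) dz equals exactly this count.

Number of zeros inside |z| < 2.5: 2.


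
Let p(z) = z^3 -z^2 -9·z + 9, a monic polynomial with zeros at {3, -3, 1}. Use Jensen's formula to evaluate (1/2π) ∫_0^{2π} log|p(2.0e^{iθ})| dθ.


Zeros: -3, 1, 3; r = 2.0.
Inside |z| < r: 1. Outside (|z| ≥ r): -3, 3.
p(0) = 9, so log|p(0)| = log(9) = 2.1972.
Apply Jensen: I(r) = log|p(0)| + Σ_k log(r/|z_k|), summed over zeros inside |z| < r.
  log(r/|z_k|) for z_k = 1: log(2.0/1) = 0.6931
  Outside zeros (-3, 3) contribute nothing to the Jensen sum.
Sum over inside zeros: 0.6931.
I(r) = log|p(0)| + (inside sum) = 2.1972 + 0.6931 = 2.8904.
Note: since some zeros are outside |z| ≤ r, the simplified n·log(r) form does NOT apply — only the inside zeros contribute.

I(r) ≈ 2.8904.


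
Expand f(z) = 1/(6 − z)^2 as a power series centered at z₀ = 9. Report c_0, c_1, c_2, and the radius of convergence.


Let w = z − z₀, so z = z₀ + w.
Then 6 − z = 6 − (z₀ + w) = (6 − z₀) − w = -3 − w.
f(z) = 1/(-3 − w)^2 = (1/(-3)^2) · (1 − w/(-3))^{−2}.
By the binomial series (1−u)^{−2} = Σ_{n≥0} C(n+1, 1) u^n for |u|<1, with u = w/(-3):
  c_n = C(n+1, 1) / (-3)^(n+2).
  c_0 = 1/(-3)^2 = 1/9.
  c_1 = 2/(-3)^3 = -2/27.
  c_2 = 3/(-3)^4 = 1/27.
The series is valid for |w/d| < 1, i.e. |z − z₀| < |d|.
Radius of convergence: R = |6 − z₀| = |-3| = 3 (distance from z₀ to the singularity z = 6).

c_0 = 1/9, c_1 = -2/27, c_2 = 1/27; R = 3.


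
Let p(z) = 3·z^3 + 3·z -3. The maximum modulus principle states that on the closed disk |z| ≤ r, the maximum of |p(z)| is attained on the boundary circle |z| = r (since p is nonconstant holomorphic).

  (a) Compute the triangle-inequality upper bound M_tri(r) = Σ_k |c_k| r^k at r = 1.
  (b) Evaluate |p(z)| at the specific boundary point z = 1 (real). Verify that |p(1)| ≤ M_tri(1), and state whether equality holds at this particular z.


Coefficients: c_0 = -3, c_1 = 3, c_2 = 0, c_3 = 3. Radius r = 1.
Part (a). Triangle bound: M_tri(r) = Σ_k |c_k| r^k
  = |-3|·1^0 + |3|·1^1 + |0|·1^2 + |3|·1^3
  = 3 + 3 + 0 + 3 = 9.
This bounds M(r) := max_{|z|=r} |p(z)| from above; equality holds iff all terms c_k z^k can be made to align in phase at a single z on |z|=r.
Part (b). At z = 1 (real, on the circle |z| = r):
  p(1) = (-3)·1^0 + (3)·1^1 + (0)·1^2 + (3)·1^3 = 3.
  |p(1)| = 3.
Check: |p(1)| = 3 ≤ 9 = M_tri(1). ✓ Equality does not hold at z = 1 (the coefficients have mixed signs, so the terms do not all align in phase there).

M_tri(1) = 9; |p(1)| = 3; equality at z=1: no.


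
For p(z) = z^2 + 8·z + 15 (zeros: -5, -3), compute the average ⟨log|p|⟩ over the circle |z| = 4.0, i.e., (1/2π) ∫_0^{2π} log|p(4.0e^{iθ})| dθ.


Zeros: -5, -3; r = 4.0.
Inside |z| < r: -3. Outside (|z| ≥ r): -5.
p(0) = 15, so log|p(0)| = log(15) = 2.7081.
Apply Jensen: I(r) = log|p(0)| + Σ_k log(r/|z_k|), summed over zeros inside |z| < r.
  log(r/|z_k|) for z_k = -3: log(4.0/3) = 0.2877
  Outside zeros (-5) contribute nothing to the Jensen sum.
Sum over inside zeros: 0.2877.
I(r) = log|p(0)| + (inside sum) = 2.7081 + 0.2877 = 2.9957.
Note: since some zeros are outside |z| ≤ r, the simplified n·log(r) form does NOT apply — only the inside zeros contribute.

I(r) ≈ 2.9957.


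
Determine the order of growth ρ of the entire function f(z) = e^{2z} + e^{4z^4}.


Each summand is entire of order 1 and 4 respectively (as in the single-exponential case). The order of a sum is at most the max of the orders, so ρ ≤ 4. For the lower bound: on |z|=r choose arg z so that 4z^4 is real positive; then |e^{4z^4}| = e^{4r^4} while |e^{2z}| ≤ e^{2r^1} = o(e^{4r^4}). So |f| ≥ e^{4r^4}(1 − o(1)) and ρ ≥ 4. Hence ρ = max(1, 4) = 4.
Therefore ρ = 4.

Order ρ = 4.


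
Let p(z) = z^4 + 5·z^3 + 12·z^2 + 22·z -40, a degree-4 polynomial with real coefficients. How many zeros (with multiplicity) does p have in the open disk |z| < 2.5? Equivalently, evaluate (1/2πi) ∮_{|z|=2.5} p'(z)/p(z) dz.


The zeros of p are: -4, 1, (-1 + 3i), (-1 - 3i).
Their magnitudes are: 4, 1, 3.162, 3.162.
Zeros with |z| < R = 2.5: 1.
Count = 1.
By the argument principle, (1/2πi) ∮_{|z|=R} p'(z)/p(z) dz equals exactly this count.

Number of zeros inside |z| < 2.5: 1.


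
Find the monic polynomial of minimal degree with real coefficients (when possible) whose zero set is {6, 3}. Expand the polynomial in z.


The polynomial is p(z) = ∏_{α ∈ S} (z − α), where S = {6, 3}.
Expanding the product yields: p(z) = z^2 -9·z + 18.
The resulting polynomial has degree 2 and real coefficients as required.

p(z) = z^2 -9·z + 18.


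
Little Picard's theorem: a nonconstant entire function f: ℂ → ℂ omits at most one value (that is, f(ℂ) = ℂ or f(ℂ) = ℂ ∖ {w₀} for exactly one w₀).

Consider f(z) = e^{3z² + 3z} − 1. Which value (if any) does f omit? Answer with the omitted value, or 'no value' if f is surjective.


Little Picard bounds the complement of f(ℂ) to at most one point.
The exponent g(z) = 3z² + 3z is a nonconstant polynomial, hence surjective onto ℂ. So e^{g(z)} takes every value in {e^w : w ∈ ℂ} = ℂ ∖ {0}. Adding -1 shifts the range to ℂ ∖ {-1}. f omits exactly -1.

Omitted value: -1.


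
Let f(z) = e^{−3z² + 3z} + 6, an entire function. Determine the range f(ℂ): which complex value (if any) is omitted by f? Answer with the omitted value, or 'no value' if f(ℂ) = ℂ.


Little Picard bounds the complement of f(ℂ) to at most one point.
The exponent g(z) = −3z² + 3z is a nonconstant polynomial, hence surjective onto ℂ. So e^{g(z)} takes every value in {e^w : w ∈ ℂ} = ℂ ∖ {0}. Adding 6 shifts the range to ℂ ∖ {6}. f omits exactly 6.

Omitted value: 6.


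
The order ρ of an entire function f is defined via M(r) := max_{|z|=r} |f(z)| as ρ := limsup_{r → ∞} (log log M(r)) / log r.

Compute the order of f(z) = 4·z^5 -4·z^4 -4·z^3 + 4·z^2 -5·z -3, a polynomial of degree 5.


|f(z)| ≤ Σ|c_k|·r^k = O(r^5) as r → ∞. Polynomial growth is O(e^{r^ε}) for every ε > 0 (since r^5/e^{r^ε} → 0), so ρ ≤ ε for all ε > 0, i.e. ρ = 0. Every nonconstant polynomial has order 0.
Therefore ρ = 0.

Order ρ = 0.


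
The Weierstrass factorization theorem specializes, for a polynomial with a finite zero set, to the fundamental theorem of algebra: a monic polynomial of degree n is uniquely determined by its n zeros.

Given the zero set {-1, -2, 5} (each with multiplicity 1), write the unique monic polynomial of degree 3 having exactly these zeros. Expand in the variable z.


The polynomial is p(z) = ∏_{α ∈ S} (z − α), where S = {-1, -2, 5}.
Expanding the product yields: p(z) = z^3 -2·z^2 -13·z -10.
The resulting polynomial has degree 3 and real coefficients as required.

p(z) = z^3 -2·z^2 -13·z -10.


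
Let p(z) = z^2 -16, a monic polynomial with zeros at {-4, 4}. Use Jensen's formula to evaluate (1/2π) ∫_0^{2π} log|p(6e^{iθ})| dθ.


Zeros: -4, 4; r = 6.
Inside |z| < r: -4, 4. Outside (|z| ≥ r): ∅.
p(0) = -16, so log|p(0)| = log(16) = 2.7726.
Apply Jensen: I(r) = log|p(0)| + Σ_k log(r/|z_k|), summed over zeros inside |z| < r.
  log(r/|z_k|) for z_k = -4: log(6/4) = 0.4055
  log(r/|z_k|) for z_k = 4: log(6/4) = 0.4055
Sum over inside zeros: 0.8109.
I(r) = log|p(0)| + (inside sum) = 2.7726 + 0.8109 = 3.5835.
Closed form (all zeros inside, monic): I(r) = n·log(r) = 2·log(6) = 3.5835. ✓

I(r) ≈ 3.5835.


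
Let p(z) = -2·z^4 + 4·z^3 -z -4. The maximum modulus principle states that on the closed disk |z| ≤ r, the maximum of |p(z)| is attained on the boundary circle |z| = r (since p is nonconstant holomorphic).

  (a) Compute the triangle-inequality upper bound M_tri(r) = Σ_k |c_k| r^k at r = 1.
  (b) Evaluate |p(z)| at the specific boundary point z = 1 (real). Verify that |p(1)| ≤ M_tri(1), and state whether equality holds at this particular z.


Coefficients: c_0 = -4, c_1 = -1, c_2 = 0, c_3 = 4, c_4 = -2. Radius r = 1.
Part (a). Triangle bound: M_tri(r) = Σ_k |c_k| r^k
  = |-4|·1^0 + |-1|·1^1 + |0|·1^2 + |4|·1^3 + |-2|·1^4
  = 4 + 1 + 0 + 4 + 2 = 11.
This bounds M(r) := max_{|z|=r} |p(z)| from above; equality holds iff all terms c_k z^k can be made to align in phase at a single z on |z|=r.
Part (b). At z = 1 (real, on the circle |z| = r):
  p(1) = (-4)·1^0 + (-1)·1^1 + (0)·1^2 + (4)·1^3 + (-2)·1^4 = -3.
  |p(1)| = 3.
Check: |p(1)| = 3 ≤ 11 = M_tri(1). ✓ Equality does not hold at z = 1 (the coefficients have mixed signs, so the terms do not all align in phase there).

M_tri(1) = 11; |p(1)| = 3; equality at z=1: no.


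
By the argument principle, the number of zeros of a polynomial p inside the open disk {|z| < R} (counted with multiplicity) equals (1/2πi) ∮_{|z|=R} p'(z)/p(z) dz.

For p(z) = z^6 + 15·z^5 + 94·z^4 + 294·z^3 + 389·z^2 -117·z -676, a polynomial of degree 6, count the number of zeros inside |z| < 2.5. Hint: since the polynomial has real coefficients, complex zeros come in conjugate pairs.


The zeros of p are: (-3 + 2i), (-3 - 2i), (-3 + 2i), (-3 - 2i), 1, -4.
Their magnitudes are: 3.606, 3.606, 3.606, 3.606, 1, 4.
Zeros with |z| < R = 2.5: 1.
Count = 1.
By the argument principle, (1/2πi) ∮_{|z|=R} p'(z)/p(z) dz equals exactly this count.

Number of zeros inside |z| < 2.5: 1.


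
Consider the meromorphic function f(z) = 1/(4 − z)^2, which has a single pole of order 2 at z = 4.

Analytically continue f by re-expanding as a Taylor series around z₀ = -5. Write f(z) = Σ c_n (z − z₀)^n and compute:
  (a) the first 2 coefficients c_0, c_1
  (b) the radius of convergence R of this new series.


Let w = z − z₀, so z = z₀ + w.
Then 4 − z = 4 − (z₀ + w) = (4 − z₀) − w = 9 − w.
f(z) = 1/(9 − w)^2 = (1/(9)^2) · (1 − w/(9))^{−2}.
By the binomial series (1−u)^{−2} = Σ_{n≥0} C(n+1, 1) u^n for |u|<1, with u = w/(9):
  c_n = C(n+1, 1) / (9)^(n+2).
  c_0 = 1/(9)^2 = 1/81.
  c_1 = 2/(9)^3 = 2/729.
The series is valid for |w/d| < 1, i.e. |z − z₀| < |d|.
Radius of convergence: R = |4 − z₀| = |9| = 9 (distance from z₀ to the singularity z = 4).

c_0 = 1/81, c_1 = 2/729; R = 9.


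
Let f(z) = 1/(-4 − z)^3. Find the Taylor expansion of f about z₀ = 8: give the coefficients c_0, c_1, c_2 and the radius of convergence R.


Let w = z − z₀, so z = z₀ + w.
Then -4 − z = -4 − (z₀ + w) = (-4 − z₀) − w = -12 − w.
f(z) = 1/(-12 − w)^3 = (1/(-12)^3) · (1 − w/(-12))^{−3}.
By the binomial series (1−u)^{−3} = Σ_{n≥0} C(n+2, 2) u^n for |u|<1, with u = w/(-12):
  c_n = C(n+2, 2) / (-12)^(n+3).
  c_0 = 1/(-12)^3 = -1/1728.
  c_1 = 3/(-12)^4 = 1/6912.
  c_2 = 6/(-12)^5 = -1/41472.
The series is valid for |w/d| < 1, i.e. |z − z₀| < |d|.
Radius of convergence: R = |-4 − z₀| = |-12| = 12 (distance from z₀ to the singularity z = -4).

c_0 = -1/1728, c_1 = 1/6912, c_2 = -1/41472; R = 12.


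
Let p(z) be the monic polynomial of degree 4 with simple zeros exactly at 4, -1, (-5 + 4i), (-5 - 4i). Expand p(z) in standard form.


The polynomial is p(z) = ∏_{α ∈ S} (z − α), where S = {4, -1, (-5 + 4i), (-5 - 4i)}.
Expanding the product yields: p(z) = z^4 + 7·z^3 + 7·z^2 -163·z -164.
Note conjugate pairs combine to real quadratics: (z − (-5+4i))(z − (-5−4i)) = z² + 10z + 41.
The resulting polynomial has degree 4 and real coefficients as required.

p(z) = z^4 + 7·z^3 + 7·z^2 -163·z -164.


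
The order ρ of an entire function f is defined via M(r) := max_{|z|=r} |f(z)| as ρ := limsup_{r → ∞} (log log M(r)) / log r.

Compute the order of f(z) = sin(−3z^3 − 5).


Write sin(w) = (e^{iw} ± e^{−iw})/(2 or 2i), so |sin(w)| ≤ e^{|w|}. With w = −3z^3 − 5, |w| ≤ 3r^3 + 5 on |z|=r, giving M(r) ≤ e^{3r^3 + 5} and ρ ≤ 3. For the lower bound, choose z on |z|=r with -3z^3 purely imaginary of modulus 3r^3; then |sin(−3z^3 − 5)| grows like e^{3r^3}/2, so ρ ≥ 3. Hence ρ = 3.
Therefore ρ = 3.

Order ρ = 3.


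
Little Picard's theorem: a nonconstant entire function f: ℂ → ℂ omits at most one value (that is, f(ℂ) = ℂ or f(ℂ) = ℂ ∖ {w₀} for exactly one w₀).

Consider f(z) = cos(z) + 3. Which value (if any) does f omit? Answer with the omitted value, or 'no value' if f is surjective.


Little Picard bounds the complement of f(ℂ) to at most one point.
cos is entire and surjective onto ℂ: for every w ∈ ℂ, cos(ζ) = w has a solution ζ ∈ ℂ (e.g., via the complex inverse arccos). With ζ = z this gives z = ζ/(1). Then 1·cos(z) takes every value in 1·ℂ = ℂ, and adding 3 is a bijection of ℂ. So f is surjective and omits no value. (Note: only on the real line is cos bounded by [−1, 1].)

Omitted value: no value.


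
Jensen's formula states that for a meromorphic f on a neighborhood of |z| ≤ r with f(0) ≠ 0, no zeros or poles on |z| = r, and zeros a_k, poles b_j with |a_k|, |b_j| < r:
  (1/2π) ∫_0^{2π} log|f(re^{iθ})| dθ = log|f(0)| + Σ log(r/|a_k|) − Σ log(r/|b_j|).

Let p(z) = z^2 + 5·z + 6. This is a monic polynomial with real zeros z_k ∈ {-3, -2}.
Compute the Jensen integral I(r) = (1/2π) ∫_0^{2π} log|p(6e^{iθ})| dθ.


Zeros: -3, -2; r = 6.
Inside |z| < r: -3, -2. Outside (|z| ≥ r): ∅.
p(0) = 6, so log|p(0)| = log(6) = 1.7918.
Apply Jensen: I(r) = log|p(0)| + Σ_k log(r/|z_k|), summed over zeros inside |z| < r.
  log(r/|z_k|) for z_k = -3: log(6/3) = 0.6931
  log(r/|z_k|) for z_k = -2: log(6/2) = 1.0986
Sum over inside zeros: 1.7918.
I(r) = log|p(0)| + (inside sum) = 1.7918 + 1.7918 = 3.5835.
Closed form (all zeros inside, monic): I(r) = n·log(r) = 2·log(6) = 3.5835. ✓

I(r) ≈ 3.5835.


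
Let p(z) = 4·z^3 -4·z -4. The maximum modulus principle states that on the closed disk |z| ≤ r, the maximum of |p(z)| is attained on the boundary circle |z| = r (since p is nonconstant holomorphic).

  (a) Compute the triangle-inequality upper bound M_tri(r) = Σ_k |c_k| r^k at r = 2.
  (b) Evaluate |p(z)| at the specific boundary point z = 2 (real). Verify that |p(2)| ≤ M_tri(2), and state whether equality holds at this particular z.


Coefficients: c_0 = -4, c_1 = -4, c_2 = 0, c_3 = 4. Radius r = 2.
Part (a). Triangle bound: M_tri(r) = Σ_k |c_k| r^k
  = |-4|·2^0 + |-4|·2^1 + |0|·2^2 + |4|·2^3
  = 4 + 8 + 0 + 32 = 44.
This bounds M(r) := max_{|z|=r} |p(z)| from above; equality holds iff all terms c_k z^k can be made to align in phase at a single z on |z|=r.
Part (b). At z = 2 (real, on the circle |z| = r):
  p(2) = (-4)·2^0 + (-4)·2^1 + (0)·2^2 + (4)·2^3 = 20.
  |p(2)| = 20.
Check: |p(2)| = 20 ≤ 44 = M_tri(2). ✓ Equality does not hold at z = 2 (the coefficients have mixed signs, so the terms do not all align in phase there).

M_tri(2) = 44; |p(2)| = 20; equality at z=2: no.


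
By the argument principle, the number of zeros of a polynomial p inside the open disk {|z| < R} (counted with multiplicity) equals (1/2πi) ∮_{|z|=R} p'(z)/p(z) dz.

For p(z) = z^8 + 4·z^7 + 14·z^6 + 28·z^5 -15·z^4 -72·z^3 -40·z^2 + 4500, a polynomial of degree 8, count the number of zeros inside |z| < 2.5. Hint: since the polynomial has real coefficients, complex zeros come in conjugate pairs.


The zeros of p are: (2 + 1i), (2 - 1i), (0 + 3i), (0 - 3i), (-3 + 1i), (-3 - 1i), (-1 + 3i), (-1 - 3i).
Their magnitudes are: 2.236, 2.236, 3, 3, 3.162, 3.162, 3.162, 3.162.
Zeros with |z| < R = 2.5: (2 + 1i), (2 - 1i).
Count = 2.
By the argument principle, (1/2πi) ∮_{|z|=R} p'(z)/p(z) dz equals exactly this count.

Number of zeros inside |z| < 2.5: 2.


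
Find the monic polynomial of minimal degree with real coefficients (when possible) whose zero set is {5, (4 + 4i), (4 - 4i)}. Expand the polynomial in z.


The polynomial is p(z) = ∏_{α ∈ S} (z − α), where S = {5, (4 + 4i), (4 - 4i)}.
Expanding the product yields: p(z) = z^3 -13·z^2 + 72·z -160.
Note conjugate pairs combine to real quadratics: (z − (4+4i))(z − (4−4i)) = z² − 8z + 32.
The resulting polynomial has degree 3 and real coefficients as required.

p(z) = z^3 -13·z^2 + 72·z -160.


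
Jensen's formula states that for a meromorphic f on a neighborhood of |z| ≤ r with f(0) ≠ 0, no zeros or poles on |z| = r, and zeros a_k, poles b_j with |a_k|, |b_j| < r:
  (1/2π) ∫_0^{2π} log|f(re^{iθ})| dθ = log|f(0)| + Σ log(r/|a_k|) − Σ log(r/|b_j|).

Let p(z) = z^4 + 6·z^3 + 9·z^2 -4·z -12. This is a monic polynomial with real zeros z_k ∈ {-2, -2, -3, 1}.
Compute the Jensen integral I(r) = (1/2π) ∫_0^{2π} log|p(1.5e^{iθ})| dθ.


Zeros: -3, -2, -2, 1; r = 1.5.
Inside |z| < r: 1. Outside (|z| ≥ r): -3, -2, -2.
p(0) = -12, so log|p(0)| = log(12) = 2.4849.
Apply Jensen: I(r) = log|p(0)| + Σ_k log(r/|z_k|), summed over zeros inside |z| < r.
  log(r/|z_k|) for z_k = 1: log(1.5/1) = 0.4055
  Outside zeros (-3, -2, -2) contribute nothing to the Jensen sum.
Sum over inside zeros: 0.4055.
I(r) = log|p(0)| + (inside sum) = 2.4849 + 0.4055 = 2.8904.
Note: since some zeros are outside |z| ≤ r, the simplified n·log(r) form does NOT apply — only the inside zeros contribute.

I(r) ≈ 2.8904.


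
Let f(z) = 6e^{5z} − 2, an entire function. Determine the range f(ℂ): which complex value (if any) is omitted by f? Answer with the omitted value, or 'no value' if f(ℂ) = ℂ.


Little Picard bounds the complement of f(ℂ) to at most one point.
e^{5z} is never zero on ℂ, so 6·e^{5z} takes every value in ℂ ∖ {0}. Adding -2 shifts the range to ℂ ∖ {-2}. Thus f omits exactly the value -2.

Omitted value: -2.


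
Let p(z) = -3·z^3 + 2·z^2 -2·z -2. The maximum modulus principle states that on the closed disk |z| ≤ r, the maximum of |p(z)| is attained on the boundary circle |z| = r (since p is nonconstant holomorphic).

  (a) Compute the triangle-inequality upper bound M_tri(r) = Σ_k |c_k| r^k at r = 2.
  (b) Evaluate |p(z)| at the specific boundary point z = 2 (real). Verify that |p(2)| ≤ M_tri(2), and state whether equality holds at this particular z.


Coefficients: c_0 = -2, c_1 = -2, c_2 = 2, c_3 = -3. Radius r = 2.
Part (a). Triangle bound: M_tri(r) = Σ_k |c_k| r^k
  = |-2|·2^0 + |-2|·2^1 + |2|·2^2 + |-3|·2^3
  = 2 + 4 + 8 + 24 = 38.
This bounds M(r) := max_{|z|=r} |p(z)| from above; equality holds iff all terms c_k z^k can be made to align in phase at a single z on |z|=r.
Part (b). At z = 2 (real, on the circle |z| = r):
  p(2) = (-2)·2^0 + (-2)·2^1 + (2)·2^2 + (-3)·2^3 = -22.
  |p(2)| = 22.
Check: |p(2)| = 22 ≤ 38 = M_tri(2). ✓ Equality does not hold at z = 2 (the coefficients have mixed signs, so the terms do not all align in phase there).

M_tri(2) = 38; |p(2)| = 22; equality at z=2: no.


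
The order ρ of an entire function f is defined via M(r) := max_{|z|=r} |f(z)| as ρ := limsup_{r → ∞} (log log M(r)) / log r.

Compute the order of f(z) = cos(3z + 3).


cos(w) is a linear combination of e^{iw} and e^{−iw} (or e^w, e^{−w} in the hyperbolic case), so |cos(w)| ≤ e^{|w|}. With w = 3z + 3, |w| ≤ 3|z| + 3 = 3r + 3 on |z| = r, giving M(r) ≤ e^{3r + 3}, so ρ ≤ 1. On a suitable ray (z = it for sin/cos; z = t for sinh/cosh, t real → ∞), |cos(3z + 3)| grows like e^{3|t|}/2, so ρ ≥ 1. Hence ρ = 1.
Therefore ρ = 1.

Order ρ = 1.


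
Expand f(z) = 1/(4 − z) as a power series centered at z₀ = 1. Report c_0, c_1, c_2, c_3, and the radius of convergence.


Let w = z − z₀, so z = z₀ + w.
Then 4 − z = 4 − (z₀ + w) = (4 − z₀) − w = 3 − w.
f(z) = 1/(3 − w) = (1/(3)) · 1/(1 − w/(3)) = Σ_{n≥0} w^n / (3)^(n+1).
So c_n = 1/(3)^(n+1):
  c_0 = 1/(3)^1 = 1/3.
  c_1 = 1/(3)^2 = 1/9.
  c_2 = 1/(3)^3 = 1/27.
  c_3 = 1/(3)^4 = 1/81.
The series is valid for |w/d| < 1, i.e. |z − z₀| < |d|.
Radius of convergence: R = |4 − z₀| = |3| = 3 (distance from z₀ to the singularity z = 4).

c_0 = 1/3, c_1 = 1/9, c_2 = 1/27, c_3 = 1/81; R = 3.


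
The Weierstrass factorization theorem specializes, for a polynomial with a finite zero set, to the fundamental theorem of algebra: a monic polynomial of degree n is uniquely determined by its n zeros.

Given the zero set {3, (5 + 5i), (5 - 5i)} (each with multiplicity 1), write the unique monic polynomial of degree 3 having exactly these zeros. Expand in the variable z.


The polynomial is p(z) = ∏_{α ∈ S} (z − α), where S = {3, (5 + 5i), (5 - 5i)}.
Expanding the product yields: p(z) = z^3 -13·z^2 + 80·z -150.
Note conjugate pairs combine to real quadratics: (z − (5+5i))(z − (5−5i)) = z² − 10z + 50.
The resulting polynomial has degree 3 and real coefficients as required.

p(z) = z^3 -13·z^2 + 80·z -150.


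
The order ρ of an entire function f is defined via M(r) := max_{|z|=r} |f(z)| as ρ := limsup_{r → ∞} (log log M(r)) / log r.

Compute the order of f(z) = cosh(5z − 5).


cosh(w) is a linear combination of e^{iw} and e^{−iw} (or e^w, e^{−w} in the hyperbolic case), so |cosh(w)| ≤ e^{|w|}. With w = 5z − 5, |w| ≤ 5|z| + 5 = 5r + 5 on |z| = r, giving M(r) ≤ e^{5r + 5}, so ρ ≤ 1. On a suitable ray (z = it for sin/cos; z = t for sinh/cosh, t real → ∞), |cosh(5z − 5)| grows like e^{5|t|}/2, so ρ ≥ 1. Hence ρ = 1.
Therefore ρ = 1.

Order ρ = 1.


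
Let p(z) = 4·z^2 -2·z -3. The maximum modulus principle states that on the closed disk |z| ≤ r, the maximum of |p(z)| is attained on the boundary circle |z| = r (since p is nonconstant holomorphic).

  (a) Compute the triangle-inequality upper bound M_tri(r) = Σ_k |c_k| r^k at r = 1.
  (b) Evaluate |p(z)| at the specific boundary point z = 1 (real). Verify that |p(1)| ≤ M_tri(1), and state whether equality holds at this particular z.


Coefficients: c_0 = -3, c_1 = -2, c_2 = 4. Radius r = 1.
Part (a). Triangle bound: M_tri(r) = Σ_k |c_k| r^k
  = |-3|·1^0 + |-2|·1^1 + |4|·1^2
  = 3 + 2 + 4 = 9.
This bounds M(r) := max_{|z|=r} |p(z)| from above; equality holds iff all terms c_k z^k can be made to align in phase at a single z on |z|=r.
Part (b). At z = 1 (real, on the circle |z| = r):
  p(1) = (-3)·1^0 + (-2)·1^1 + (4)·1^2 = -1.
  |p(1)| = 1.
Check: |p(1)| = 1 ≤ 9 = M_tri(1). ✓ Equality does not hold at z = 1 (the coefficients have mixed signs, so the terms do not all align in phase there).

M_tri(1) = 9; |p(1)| = 1; equality at z=1: no.


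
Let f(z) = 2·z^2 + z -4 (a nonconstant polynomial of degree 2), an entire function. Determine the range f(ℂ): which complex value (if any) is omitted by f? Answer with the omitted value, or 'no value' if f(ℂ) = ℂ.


Little Picard bounds the complement of f(ℂ) to at most one point.
For every w ∈ ℂ, the equation p(z) − w = 0 is a nonconstant polynomial in z and hence has at least one root by the fundamental theorem of algebra. So p is surjective onto ℂ, omitting no value.

Omitted value: no value.


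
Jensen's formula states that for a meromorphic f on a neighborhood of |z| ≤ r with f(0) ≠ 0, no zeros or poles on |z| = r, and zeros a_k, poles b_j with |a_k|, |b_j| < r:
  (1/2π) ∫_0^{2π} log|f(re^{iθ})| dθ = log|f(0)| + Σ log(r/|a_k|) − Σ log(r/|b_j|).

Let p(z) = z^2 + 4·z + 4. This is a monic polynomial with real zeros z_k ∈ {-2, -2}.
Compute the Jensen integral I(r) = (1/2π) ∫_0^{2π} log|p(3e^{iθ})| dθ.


Zeros: -2, -2; r = 3.
Inside |z| < r: -2, -2. Outside (|z| ≥ r): ∅.
p(0) = 4, so log|p(0)| = log(4) = 1.3863.
Apply Jensen: I(r) = log|p(0)| + Σ_k log(r/|z_k|), summed over zeros inside |z| < r.
  log(r/|z_k|) for z_k = -2: log(3/2) = 0.4055
  log(r/|z_k|) for z_k = -2: log(3/2) = 0.4055
Sum over inside zeros: 0.8109.
I(r) = log|p(0)| + (inside sum) = 1.3863 + 0.8109 = 2.1972.
Closed form (all zeros inside, monic): I(r) = n·log(r) = 2·log(3) = 2.1972. ✓

I(r) ≈ 2.1972.


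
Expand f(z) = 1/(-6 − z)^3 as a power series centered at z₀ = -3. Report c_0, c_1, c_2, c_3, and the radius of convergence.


Let w = z − z₀, so z = z₀ + w.
Then -6 − z = -6 − (z₀ + w) = (-6 − z₀) − w = -3 − w.
f(z) = 1/(-3 − w)^3 = (1/(-3)^3) · (1 − w/(-3))^{−3}.
By the binomial series (1−u)^{−3} = Σ_{n≥0} C(n+2, 2) u^n for |u|<1, with u = w/(-3):
  c_n = C(n+2, 2) / (-3)^(n+3).
  c_0 = 1/(-3)^3 = -1/27.
  c_1 = 3/(-3)^4 = 1/27.
  c_2 = 6/(-3)^5 = -2/81.
  c_3 = 10/(-3)^6 = 10/729.
The series is valid for |w/d| < 1, i.e. |z − z₀| < |d|.
Radius of convergence: R = |-6 − z₀| = |-3| = 3 (distance from z₀ to the singularity z = -6).

c_0 = -1/27, c_1 = 1/27, c_2 = -2/81, c_3 = 10/729; R = 3.


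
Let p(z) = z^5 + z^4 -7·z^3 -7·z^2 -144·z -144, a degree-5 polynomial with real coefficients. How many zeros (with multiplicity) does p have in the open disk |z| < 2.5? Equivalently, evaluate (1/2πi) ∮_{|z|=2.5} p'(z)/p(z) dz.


The zeros of p are: -4, 4, -1, (0 + 3i), (0 - 3i).
Their magnitudes are: 4, 4, 1, 3, 3.
Zeros with |z| < R = 2.5: -1.
Count = 1.
By the argument principle, (1/2πi) ∮_{|z|=R} p'(z)/p(z) dz equals exactly this count.

Number of zeros inside |z| < 2.5: 1.


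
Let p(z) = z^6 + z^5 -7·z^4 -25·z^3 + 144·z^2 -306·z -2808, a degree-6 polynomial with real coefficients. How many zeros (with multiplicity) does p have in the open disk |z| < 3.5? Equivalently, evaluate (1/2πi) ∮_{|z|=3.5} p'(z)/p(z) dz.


The zeros of p are: (-3 + 3i), (-3 - 3i), (2 + 3i), (2 - 3i), -3, 4.
Their magnitudes are: 4.243, 4.243, 3.606, 3.606, 3, 4.
Zeros with |z| < R = 3.5: -3.
Count = 1.
By the argument principle, (1/2πi) ∮_{|z|=R} p'(z)/p(z) dz equals exactly this count.

Number of zeros inside |z| < 3.5: 1.


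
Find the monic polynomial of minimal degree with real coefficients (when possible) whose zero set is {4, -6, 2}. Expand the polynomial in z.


The polynomial is p(z) = ∏_{α ∈ S} (z − α), where S = {4, -6, 2}.
Expanding the product yields: p(z) = z^3 -28·z + 48.
The resulting polynomial has degree 3 and real coefficients as required.

p(z) = z^3 -28·z + 48.


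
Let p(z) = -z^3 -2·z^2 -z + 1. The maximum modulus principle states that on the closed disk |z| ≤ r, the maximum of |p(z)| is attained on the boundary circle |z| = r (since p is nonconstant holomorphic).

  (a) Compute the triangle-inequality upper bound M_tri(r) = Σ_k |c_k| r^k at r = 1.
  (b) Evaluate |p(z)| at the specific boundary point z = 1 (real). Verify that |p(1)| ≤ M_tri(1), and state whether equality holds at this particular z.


Coefficients: c_0 = 1, c_1 = -1, c_2 = -2, c_3 = -1. Radius r = 1.
Part (a). Triangle bound: M_tri(r) = Σ_k |c_k| r^k
  = |1|·1^0 + |-1|·1^1 + |-2|·1^2 + |-1|·1^3
  = 1 + 1 + 2 + 1 = 5.
This bounds M(r) := max_{|z|=r} |p(z)| from above; equality holds iff all terms c_k z^k can be made to align in phase at a single z on |z|=r.
Part (b). At z = 1 (real, on the circle |z| = r):
  p(1) = (1)·1^0 + (-1)·1^1 + (-2)·1^2 + (-1)·1^3 = -3.
  |p(1)| = 3.
Check: |p(1)| = 3 ≤ 5 = M_tri(1). ✓ Equality does not hold at z = 1 (the coefficients have mixed signs, so the terms do not all align in phase there).

M_tri(1) = 5; |p(1)| = 3; equality at z=1: no.


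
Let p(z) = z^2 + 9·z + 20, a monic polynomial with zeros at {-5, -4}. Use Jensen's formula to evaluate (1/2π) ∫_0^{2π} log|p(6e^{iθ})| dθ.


Zeros: -5, -4; r = 6.
Inside |z| < r: -5, -4. Outside (|z| ≥ r): ∅.
p(0) = 20, so log|p(0)| = log(20) = 2.9957.
Apply Jensen: I(r) = log|p(0)| + Σ_k log(r/|z_k|), summed over zeros inside |z| < r.
  log(r/|z_k|) for z_k = -5: log(6/5) = 0.1823
  log(r/|z_k|) for z_k = -4: log(6/4) = 0.4055
Sum over inside zeros: 0.5878.
I(r) = log|p(0)| + (inside sum) = 2.9957 + 0.5878 = 3.5835.
Closed form (all zeros inside, monic): I(r) = n·log(r) = 2·log(6) = 3.5835. ✓

I(r) ≈ 3.5835.


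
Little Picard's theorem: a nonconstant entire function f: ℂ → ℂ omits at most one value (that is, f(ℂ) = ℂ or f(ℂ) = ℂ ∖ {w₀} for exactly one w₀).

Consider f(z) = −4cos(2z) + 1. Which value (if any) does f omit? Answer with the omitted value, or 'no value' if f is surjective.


Little Picard bounds the complement of f(ℂ) to at most one point.
cos is entire and surjective onto ℂ: for every w ∈ ℂ, cos(ζ) = w has a solution ζ ∈ ℂ (e.g., via the complex inverse arccos). With ζ = 2z this gives z = ζ/(2). Then -4·cos(2z) takes every value in -4·ℂ = ℂ, and adding 1 is a bijection of ℂ. So f is surjective and omits no value. (Note: only on the real line is cos bounded by [−1, 1].)

Omitted value: no value.


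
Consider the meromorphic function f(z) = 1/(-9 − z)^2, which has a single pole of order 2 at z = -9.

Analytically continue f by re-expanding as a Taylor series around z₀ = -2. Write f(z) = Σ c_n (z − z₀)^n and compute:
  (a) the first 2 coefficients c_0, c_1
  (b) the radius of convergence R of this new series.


Let w = z − z₀, so z = z₀ + w.
Then -9 − z = -9 − (z₀ + w) = (-9 − z₀) − w = -7 − w.
f(z) = 1/(-7 − w)^2 = (1/(-7)^2) · (1 − w/(-7))^{−2}.
By the binomial series (1−u)^{−2} = Σ_{n≥0} C(n+1, 1) u^n for |u|<1, with u = w/(-7):
  c_n = C(n+1, 1) / (-7)^(n+2).
  c_0 = 1/(-7)^2 = 1/49.
  c_1 = 2/(-7)^3 = -2/343.
The series is valid for |w/d| < 1, i.e. |z − z₀| < |d|.
Radius of convergence: R = |-9 − z₀| = |-7| = 7 (distance from z₀ to the singularity z = -9).

c_0 = 1/49, c_1 = -2/343; R = 7.


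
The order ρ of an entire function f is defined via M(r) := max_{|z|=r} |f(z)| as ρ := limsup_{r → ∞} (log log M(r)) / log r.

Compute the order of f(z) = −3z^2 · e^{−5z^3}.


M(r) = max_{|z|=r} |-3|·|z|^2·|e^{−5z^3}| = 3·r^2 · e^{5r^3} (the factors attain their maxima compatibly on |z|=r). Then log M(r) = log 3 + 2·log r + 5r^3, dominated by the last term, so log log M(r) ~ 3·log r. The polynomial factor -3z^2 contributes only a log r term and does not affect the order. ρ = 3.
Therefore ρ = 3.

Order ρ = 3.


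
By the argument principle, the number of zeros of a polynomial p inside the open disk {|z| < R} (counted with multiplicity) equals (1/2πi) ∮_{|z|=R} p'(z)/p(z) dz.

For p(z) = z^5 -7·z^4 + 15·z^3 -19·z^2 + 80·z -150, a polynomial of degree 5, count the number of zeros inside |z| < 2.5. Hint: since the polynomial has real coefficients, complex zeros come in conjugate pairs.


The zeros of p are: (-1 + 2i), (-1 - 2i), (3 + 1i), (3 - 1i), 3.
Their magnitudes are: 2.236, 2.236, 3.162, 3.162, 3.
Zeros with |z| < R = 2.5: (-1 + 2i), (-1 - 2i).
Count = 2.
By the argument principle, (1/2πi) ∮_{|z|=R} p'(z)/p(z) dz equals exactly this count.

Number of zeros inside |z| < 2.5: 2.


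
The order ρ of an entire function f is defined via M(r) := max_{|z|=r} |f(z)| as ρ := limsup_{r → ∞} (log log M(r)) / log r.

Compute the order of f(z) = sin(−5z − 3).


sin(w) is a linear combination of e^{iw} and e^{−iw} (or e^w, e^{−w} in the hyperbolic case), so |sin(w)| ≤ e^{|w|}. With w = −5z − 3, |w| ≤ 5|z| + 3 = 5r + 3 on |z| = r, giving M(r) ≤ e^{5r + 3}, so ρ ≤ 1. On a suitable ray (z = it for sin/cos; z = t for sinh/cosh, t real → ∞), |sin(−5z − 3)| grows like e^{5|t|}/2, so ρ ≥ 1. Hence ρ = 1.
Therefore ρ = 1.

Order ρ = 1.


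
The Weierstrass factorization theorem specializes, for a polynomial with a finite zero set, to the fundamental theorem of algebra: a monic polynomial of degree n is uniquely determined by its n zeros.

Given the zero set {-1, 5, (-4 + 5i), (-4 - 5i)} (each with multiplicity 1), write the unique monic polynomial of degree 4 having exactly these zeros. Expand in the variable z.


The polynomial is p(z) = ∏_{α ∈ S} (z − α), where S = {-1, 5, (-4 + 5i), (-4 - 5i)}.
Expanding the product yields: p(z) = z^4 + 4·z^3 + 4·z^2 -204·z -205.
Note conjugate pairs combine to real quadratics: (z − (-4+5i))(z − (-4−5i)) = z² + 8z + 41.
The resulting polynomial has degree 4 and real coefficients as required.

p(z) = z^4 + 4·z^3 + 4·z^2 -204·z -205.


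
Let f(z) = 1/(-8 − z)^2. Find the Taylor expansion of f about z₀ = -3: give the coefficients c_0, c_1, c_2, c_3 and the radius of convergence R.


Let w = z − z₀, so z = z₀ + w.
Then -8 − z = -8 − (z₀ + w) = (-8 − z₀) − w = -5 − w.
f(z) = 1/(-5 − w)^2 = (1/(-5)^2) · (1 − w/(-5))^{−2}.
By the binomial series (1−u)^{−2} = Σ_{n≥0} C(n+1, 1) u^n for |u|<1, with u = w/(-5):
  c_n = C(n+1, 1) / (-5)^(n+2).
  c_0 = 1/(-5)^2 = 1/25.
  c_1 = 2/(-5)^3 = -2/125.
  c_2 = 3/(-5)^4 = 3/625.
  c_3 = 4/(-5)^5 = -4/3125.
The series is valid for |w/d| < 1, i.e. |z − z₀| < |d|.
Radius of convergence: R = |-8 − z₀| = |-5| = 5 (distance from z₀ to the singularity z = -8).

c_0 = 1/25, c_1 = -2/125, c_2 = 3/625, c_3 = -4/3125; R = 5.
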